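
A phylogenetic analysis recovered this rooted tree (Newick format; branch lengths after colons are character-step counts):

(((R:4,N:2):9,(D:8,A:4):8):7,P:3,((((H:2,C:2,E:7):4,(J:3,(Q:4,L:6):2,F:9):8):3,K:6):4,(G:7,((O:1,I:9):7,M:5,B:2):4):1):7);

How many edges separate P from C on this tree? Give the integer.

The MRCA of P and C is the root of the tree.
From P up to that node: 1 branch. From C up to the same node: 5 branches. Total: 1 + 5 = 6.

6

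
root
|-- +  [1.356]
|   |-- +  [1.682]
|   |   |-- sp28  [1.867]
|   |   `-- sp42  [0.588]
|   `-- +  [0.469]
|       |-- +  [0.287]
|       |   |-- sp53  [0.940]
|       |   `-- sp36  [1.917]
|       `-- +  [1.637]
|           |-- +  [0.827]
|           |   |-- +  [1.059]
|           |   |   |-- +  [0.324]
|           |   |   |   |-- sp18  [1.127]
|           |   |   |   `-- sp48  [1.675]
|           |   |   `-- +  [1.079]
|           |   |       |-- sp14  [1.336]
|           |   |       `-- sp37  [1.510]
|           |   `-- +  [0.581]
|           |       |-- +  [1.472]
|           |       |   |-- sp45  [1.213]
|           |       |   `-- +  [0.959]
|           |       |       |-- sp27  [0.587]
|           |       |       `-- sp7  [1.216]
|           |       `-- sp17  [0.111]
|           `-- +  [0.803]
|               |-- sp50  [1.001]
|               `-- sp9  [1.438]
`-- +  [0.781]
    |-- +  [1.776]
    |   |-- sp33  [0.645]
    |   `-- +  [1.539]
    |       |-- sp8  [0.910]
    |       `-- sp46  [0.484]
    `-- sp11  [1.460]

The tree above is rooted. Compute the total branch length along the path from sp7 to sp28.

The path runs sp7 → … → MRCA → … → sp28; the MRCA is the node subtending ((sp28,sp42),((sp53,sp36),((((sp18,sp48),(sp14,sp37)),((sp45,(sp27,sp7)),sp17)),(sp50,sp9)))).
Branch lengths along that path: 1.216 + 0.959 + 1.472 + 0.581 + 0.827 + 1.637 + 0.469 + 1.682 + 1.867 = 10.710.

10.710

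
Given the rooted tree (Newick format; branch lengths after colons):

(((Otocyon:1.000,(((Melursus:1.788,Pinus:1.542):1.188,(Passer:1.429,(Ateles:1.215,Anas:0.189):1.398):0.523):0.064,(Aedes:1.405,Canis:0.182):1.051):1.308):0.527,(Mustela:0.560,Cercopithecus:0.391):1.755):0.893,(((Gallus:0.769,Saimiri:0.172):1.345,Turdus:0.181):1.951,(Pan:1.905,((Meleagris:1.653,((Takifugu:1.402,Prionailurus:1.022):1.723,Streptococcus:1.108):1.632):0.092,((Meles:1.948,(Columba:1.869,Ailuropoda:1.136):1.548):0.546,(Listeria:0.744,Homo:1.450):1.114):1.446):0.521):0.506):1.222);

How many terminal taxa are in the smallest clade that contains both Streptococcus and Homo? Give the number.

The MRCA of Streptococcus and Homo is the node subtending ((Meleagris,((Takifugu,Prionailurus),Streptococcus)),((Meles,(Columba,Ailuropoda)),(Listeria,Homo))).
That clade contains 9 terminal taxa: Ailuropoda, Columba, Homo, Listeria, Meleagris, Meles, Prionailurus, Streptococcus, Takifugu.

9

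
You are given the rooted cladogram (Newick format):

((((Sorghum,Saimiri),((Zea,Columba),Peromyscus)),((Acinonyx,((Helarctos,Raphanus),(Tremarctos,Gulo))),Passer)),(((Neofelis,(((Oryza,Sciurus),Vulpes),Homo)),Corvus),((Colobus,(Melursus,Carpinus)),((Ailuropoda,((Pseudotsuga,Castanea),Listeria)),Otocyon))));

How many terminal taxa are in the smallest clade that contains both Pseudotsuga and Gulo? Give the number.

25

The MRCA of Pseudotsuga and Gulo is the root, so the clade is the entire tree.
That clade contains 25 terminal taxa: Acinonyx, Ailuropoda, Carpinus, Castanea, Colobus, Columba, Corvus, Gulo, Helarctos, Homo, Listeria, Melursus, Neofelis, Oryza, Otocyon, Passer, Peromyscus, Pseudotsuga, Raphanus, Saimiri, Sciurus, Sorghum, Tremarctos, Vulpes, Zea.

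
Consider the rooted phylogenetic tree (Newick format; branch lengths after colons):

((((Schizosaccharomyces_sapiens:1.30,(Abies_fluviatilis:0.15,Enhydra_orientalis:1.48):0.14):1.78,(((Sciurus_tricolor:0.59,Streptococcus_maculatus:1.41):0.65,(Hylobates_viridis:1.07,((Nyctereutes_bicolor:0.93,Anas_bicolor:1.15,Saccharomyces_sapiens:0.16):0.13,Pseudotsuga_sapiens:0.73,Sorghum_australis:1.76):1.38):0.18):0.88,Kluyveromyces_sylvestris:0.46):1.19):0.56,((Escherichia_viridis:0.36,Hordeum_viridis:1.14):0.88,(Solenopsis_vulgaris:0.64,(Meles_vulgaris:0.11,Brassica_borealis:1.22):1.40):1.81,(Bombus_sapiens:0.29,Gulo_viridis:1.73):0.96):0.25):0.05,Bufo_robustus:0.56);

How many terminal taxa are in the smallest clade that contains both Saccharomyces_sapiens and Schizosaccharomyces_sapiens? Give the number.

The MRCA of Saccharomyces_sapiens and Schizosaccharomyces_sapiens is the node subtending ((Schizosaccharomyces_sapiens,(Abies_fluviatilis,Enhydra_orientalis)),(((Sciurus_tricolor,Streptococcus_maculatus),(Hylobates_viridis,((Nyctereutes_bicolor,Anas_bicolor,Saccharomyces_sapiens),Pseudotsuga_sapiens,Sorghum_australis))),Kluyveromyces_sylvestris)).
That clade contains 12 terminal taxa: Abies_fluviatilis, Anas_bicolor, Enhydra_orientalis, Hylobates_viridis, Kluyveromyces_sylvestris, Nyctereutes_bicolor, Pseudotsuga_sapiens, Saccharomyces_sapiens, Schizosaccharomyces_sapiens, Sciurus_tricolor, Sorghum_australis, Streptococcus_maculatus.

12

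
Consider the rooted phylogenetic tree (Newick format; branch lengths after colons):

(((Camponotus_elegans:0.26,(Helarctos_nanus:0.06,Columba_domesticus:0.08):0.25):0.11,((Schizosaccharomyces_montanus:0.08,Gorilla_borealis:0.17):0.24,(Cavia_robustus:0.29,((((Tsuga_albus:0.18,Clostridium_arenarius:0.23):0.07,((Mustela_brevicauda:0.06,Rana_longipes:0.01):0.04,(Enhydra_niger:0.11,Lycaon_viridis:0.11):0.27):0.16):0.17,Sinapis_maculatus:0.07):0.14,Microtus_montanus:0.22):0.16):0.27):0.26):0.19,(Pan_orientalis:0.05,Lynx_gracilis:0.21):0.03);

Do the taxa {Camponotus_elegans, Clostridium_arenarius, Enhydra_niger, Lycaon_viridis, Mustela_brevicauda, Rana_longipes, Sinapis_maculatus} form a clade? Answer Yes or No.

The MRCA of the listed taxa subtends ((Camponotus_elegans,(Helarctos_nanus,Columba_domesticus)),((Schizosaccharomyces_montanus,Gorilla_borealis),(Cavia_robustus,((((Tsuga_albus,Clostridium_arenarius),((Mustela_brevicauda,Rana_longipes),(Enhydra_niger,Lycaon_viridis))),Sinapis_maculatus),Microtus_montanus)))).
That clade also contains Cavia_robustus, Columba_domesticus, Gorilla_borealis, Helarctos_nanus, Microtus_montanus, Schizosaccharomyces_montanus, Tsuga_albus, which are not in the proposed group, so the group is not monophyletic.

No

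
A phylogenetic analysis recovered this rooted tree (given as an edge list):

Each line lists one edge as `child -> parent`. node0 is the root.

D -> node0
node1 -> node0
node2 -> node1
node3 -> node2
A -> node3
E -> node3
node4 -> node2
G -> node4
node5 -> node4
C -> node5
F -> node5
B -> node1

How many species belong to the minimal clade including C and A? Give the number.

The MRCA of C and A is the node subtending ((A,E),(G,(C,F))).
That clade contains 5 terminal taxa: A, C, E, F, G.

5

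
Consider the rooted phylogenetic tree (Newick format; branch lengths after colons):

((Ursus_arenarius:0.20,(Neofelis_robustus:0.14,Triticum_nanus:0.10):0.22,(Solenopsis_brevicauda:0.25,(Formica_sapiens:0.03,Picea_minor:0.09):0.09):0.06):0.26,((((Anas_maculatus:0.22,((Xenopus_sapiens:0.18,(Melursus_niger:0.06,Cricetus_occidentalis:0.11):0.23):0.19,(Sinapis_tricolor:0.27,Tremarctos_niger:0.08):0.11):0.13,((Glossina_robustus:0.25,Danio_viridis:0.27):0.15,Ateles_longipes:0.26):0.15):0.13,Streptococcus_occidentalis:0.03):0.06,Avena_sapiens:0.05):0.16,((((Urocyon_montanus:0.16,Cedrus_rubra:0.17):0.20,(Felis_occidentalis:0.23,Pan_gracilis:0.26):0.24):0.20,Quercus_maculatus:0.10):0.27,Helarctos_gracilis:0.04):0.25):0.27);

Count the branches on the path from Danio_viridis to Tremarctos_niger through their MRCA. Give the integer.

The MRCA of Danio_viridis and Tremarctos_niger is the node subtending (Anas_maculatus,((Xenopus_sapiens,(Melursus_niger,Cricetus_occidentalis)),(Sinapis_tricolor,Tremarctos_niger)),((Glossina_robustus,Danio_viridis),Ateles_longipes)).
From Danio_viridis up to that node: 3 branches. From Tremarctos_niger up to the same node: 3 branches. Total: 3 + 3 = 6.

6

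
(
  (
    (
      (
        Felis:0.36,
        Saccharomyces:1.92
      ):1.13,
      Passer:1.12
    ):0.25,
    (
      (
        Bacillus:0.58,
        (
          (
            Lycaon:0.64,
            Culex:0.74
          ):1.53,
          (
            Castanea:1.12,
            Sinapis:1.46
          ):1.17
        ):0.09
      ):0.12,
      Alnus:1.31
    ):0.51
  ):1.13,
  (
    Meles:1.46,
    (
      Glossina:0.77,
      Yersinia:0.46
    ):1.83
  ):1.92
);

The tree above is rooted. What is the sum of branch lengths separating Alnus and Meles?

6.33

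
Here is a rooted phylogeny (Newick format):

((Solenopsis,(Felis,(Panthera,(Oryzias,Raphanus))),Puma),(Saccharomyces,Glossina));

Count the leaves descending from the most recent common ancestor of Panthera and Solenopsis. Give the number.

6

The MRCA of Panthera and Solenopsis is the node subtending (Solenopsis,(Felis,(Panthera,(Oryzias,Raphanus))),Puma).
That clade contains 6 terminal taxa: Felis, Oryzias, Panthera, Puma, Raphanus, Solenopsis.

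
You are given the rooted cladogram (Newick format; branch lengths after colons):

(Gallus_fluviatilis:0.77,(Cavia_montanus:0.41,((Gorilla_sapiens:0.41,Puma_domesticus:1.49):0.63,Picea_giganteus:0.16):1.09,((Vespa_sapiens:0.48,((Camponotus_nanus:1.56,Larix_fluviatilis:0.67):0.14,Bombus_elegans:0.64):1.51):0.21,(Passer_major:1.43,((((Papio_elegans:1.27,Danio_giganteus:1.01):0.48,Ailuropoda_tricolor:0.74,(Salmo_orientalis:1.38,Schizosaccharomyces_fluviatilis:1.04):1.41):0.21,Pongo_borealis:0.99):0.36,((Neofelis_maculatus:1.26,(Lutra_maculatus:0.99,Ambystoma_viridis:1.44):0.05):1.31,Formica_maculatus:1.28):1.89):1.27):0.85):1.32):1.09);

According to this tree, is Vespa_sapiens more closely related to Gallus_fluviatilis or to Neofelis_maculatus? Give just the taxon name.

The MRCA of Vespa_sapiens and Neofelis_maculatus subtends ((Vespa_sapiens,((Camponotus_nanus,Larix_fluviatilis),Bombus_elegans)),(Passer_major,((((Papio_elegans,Danio_giganteus),Ailuropoda_tricolor,(Salmo_orientalis,Schizosaccharomyces_fluviatilis)),Pongo_borealis),((Neofelis_maculatus,(Lutra_maculatus,Ambystoma_viridis)),Formica_maculatus)))) (15 taxa).
The MRCA of Vespa_sapiens and Gallus_fluviatilis is the root, subtending the entire tree (20 taxa).
The first is nested inside the second, so Vespa_sapiens shares a more recent common ancestor with Neofelis_maculatus.

Neofelis_maculatus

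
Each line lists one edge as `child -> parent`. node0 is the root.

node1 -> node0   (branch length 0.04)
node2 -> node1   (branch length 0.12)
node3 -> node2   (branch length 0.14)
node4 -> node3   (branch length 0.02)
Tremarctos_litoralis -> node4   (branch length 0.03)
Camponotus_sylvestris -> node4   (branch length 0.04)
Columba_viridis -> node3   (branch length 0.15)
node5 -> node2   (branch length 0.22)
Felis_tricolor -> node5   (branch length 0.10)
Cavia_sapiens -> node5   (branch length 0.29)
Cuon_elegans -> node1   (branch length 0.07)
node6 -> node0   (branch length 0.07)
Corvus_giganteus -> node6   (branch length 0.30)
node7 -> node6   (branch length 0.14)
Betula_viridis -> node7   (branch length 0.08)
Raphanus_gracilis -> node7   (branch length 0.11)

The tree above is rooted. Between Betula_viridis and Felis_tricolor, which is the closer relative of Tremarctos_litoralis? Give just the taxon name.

The MRCA of Tremarctos_litoralis and Felis_tricolor subtends (((Tremarctos_litoralis,Camponotus_sylvestris),Columba_viridis),(Felis_tricolor,Cavia_sapiens)) (5 taxa).
The MRCA of Tremarctos_litoralis and Betula_viridis is the root, subtending the entire tree (9 taxa).
The first is nested inside the second, so Tremarctos_litoralis shares a more recent common ancestor with Felis_tricolor.

Felis_tricolor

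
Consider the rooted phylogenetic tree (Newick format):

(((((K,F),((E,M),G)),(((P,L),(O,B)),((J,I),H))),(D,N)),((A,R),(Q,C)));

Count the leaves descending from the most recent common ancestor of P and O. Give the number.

The MRCA of P and O is the node subtending ((P,L),(O,B)).
That clade contains 4 terminal taxa: B, L, O, P.

4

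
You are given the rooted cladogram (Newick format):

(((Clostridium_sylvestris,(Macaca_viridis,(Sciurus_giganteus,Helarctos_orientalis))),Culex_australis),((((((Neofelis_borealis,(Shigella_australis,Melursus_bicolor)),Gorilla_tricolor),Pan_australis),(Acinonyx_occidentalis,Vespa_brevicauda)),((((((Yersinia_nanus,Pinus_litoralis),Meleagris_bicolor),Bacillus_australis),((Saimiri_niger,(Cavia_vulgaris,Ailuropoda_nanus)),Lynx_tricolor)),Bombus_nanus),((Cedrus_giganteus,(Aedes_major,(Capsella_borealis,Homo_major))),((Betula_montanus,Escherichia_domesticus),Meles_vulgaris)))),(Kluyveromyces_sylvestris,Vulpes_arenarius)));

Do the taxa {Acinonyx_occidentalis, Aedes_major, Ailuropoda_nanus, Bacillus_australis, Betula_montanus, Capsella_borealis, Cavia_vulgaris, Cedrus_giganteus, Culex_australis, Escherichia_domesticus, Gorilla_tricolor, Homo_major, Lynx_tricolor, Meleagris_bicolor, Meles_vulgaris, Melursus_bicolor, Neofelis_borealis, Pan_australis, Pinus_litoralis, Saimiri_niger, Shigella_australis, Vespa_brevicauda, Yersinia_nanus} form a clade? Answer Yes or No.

No

The MRCA of the listed taxa is the root, so the smallest clade containing them is the whole tree.
That clade also contains Bombus_nanus, Clostridium_sylvestris, Helarctos_orientalis, Kluyveromyces_sylvestris, Macaca_viridis, Sciurus_giganteus, Vulpes_arenarius, which are not in the proposed group, so the group is not monophyletic.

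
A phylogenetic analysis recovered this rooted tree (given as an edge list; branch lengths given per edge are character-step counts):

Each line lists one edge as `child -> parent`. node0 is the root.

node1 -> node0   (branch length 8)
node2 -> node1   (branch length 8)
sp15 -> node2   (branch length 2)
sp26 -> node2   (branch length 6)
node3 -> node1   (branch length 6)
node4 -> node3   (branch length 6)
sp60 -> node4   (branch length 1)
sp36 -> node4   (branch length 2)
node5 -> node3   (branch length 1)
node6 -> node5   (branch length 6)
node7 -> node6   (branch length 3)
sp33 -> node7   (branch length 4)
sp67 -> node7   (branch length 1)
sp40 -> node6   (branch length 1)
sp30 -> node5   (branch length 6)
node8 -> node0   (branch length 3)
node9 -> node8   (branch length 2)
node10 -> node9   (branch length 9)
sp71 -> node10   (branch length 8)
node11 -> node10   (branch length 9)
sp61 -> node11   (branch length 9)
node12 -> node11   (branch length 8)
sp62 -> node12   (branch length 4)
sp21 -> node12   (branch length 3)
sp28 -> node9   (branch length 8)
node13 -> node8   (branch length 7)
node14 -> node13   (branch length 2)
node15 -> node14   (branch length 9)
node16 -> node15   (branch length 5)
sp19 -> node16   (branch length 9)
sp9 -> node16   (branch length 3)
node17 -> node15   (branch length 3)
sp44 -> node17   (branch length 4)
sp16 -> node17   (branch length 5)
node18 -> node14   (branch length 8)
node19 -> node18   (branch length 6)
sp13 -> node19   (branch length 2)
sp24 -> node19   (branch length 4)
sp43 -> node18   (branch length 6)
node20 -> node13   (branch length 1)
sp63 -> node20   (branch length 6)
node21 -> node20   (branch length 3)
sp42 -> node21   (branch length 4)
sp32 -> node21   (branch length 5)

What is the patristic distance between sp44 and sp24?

The path runs sp44 → … → MRCA → … → sp24; the MRCA is the node subtending (((sp19,sp9),(sp44,sp16)),((sp13,sp24),sp43)).
Branch lengths along that path: 4 + 3 + 9 + 8 + 6 + 4 = 34.

34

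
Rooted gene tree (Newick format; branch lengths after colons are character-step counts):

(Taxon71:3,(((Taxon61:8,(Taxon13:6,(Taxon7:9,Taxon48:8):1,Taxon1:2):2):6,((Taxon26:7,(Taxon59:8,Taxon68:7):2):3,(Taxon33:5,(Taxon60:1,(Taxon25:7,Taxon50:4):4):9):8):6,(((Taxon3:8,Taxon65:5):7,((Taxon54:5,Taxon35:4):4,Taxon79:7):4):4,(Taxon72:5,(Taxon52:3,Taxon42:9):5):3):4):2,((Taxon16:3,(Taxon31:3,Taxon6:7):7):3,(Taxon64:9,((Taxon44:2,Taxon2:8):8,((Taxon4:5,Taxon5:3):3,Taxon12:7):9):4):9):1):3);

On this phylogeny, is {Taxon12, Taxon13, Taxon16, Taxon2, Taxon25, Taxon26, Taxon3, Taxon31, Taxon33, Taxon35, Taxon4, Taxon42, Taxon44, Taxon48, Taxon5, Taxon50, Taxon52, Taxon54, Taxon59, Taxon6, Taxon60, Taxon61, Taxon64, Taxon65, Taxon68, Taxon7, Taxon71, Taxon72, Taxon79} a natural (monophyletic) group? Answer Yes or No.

The MRCA of the listed taxa is the root, so the smallest clade containing them is the whole tree.
That clade also contains Taxon1, which is not in the proposed group, so the group is not monophyletic.

No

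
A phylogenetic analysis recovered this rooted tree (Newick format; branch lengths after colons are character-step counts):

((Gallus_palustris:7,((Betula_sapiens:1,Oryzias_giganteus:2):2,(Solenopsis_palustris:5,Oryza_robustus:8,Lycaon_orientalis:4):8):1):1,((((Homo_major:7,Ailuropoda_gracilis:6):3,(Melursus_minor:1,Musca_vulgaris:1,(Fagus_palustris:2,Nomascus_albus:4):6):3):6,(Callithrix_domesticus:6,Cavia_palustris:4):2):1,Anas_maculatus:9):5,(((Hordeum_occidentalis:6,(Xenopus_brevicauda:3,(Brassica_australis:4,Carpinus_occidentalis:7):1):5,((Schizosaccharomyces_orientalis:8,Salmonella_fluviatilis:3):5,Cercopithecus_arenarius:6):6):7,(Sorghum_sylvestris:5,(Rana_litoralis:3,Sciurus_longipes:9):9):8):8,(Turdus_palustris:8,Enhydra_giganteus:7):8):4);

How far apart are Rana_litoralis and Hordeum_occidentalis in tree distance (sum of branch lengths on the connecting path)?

33

The path runs Rana_litoralis → … → MRCA → … → Hordeum_occidentalis; the MRCA is the node subtending ((Hordeum_occidentalis,(Xenopus_brevicauda,(Brassica_australis,Carpinus_occidentalis)),((Schizosaccharomyces_orientalis,Salmonella_fluviatilis),Cercopithecus_arenarius)),(Sorghum_sylvestris,(Rana_litoralis,Sciurus_longipes))).
Branch lengths along that path: 3 + 9 + 8 + 7 + 6 = 33.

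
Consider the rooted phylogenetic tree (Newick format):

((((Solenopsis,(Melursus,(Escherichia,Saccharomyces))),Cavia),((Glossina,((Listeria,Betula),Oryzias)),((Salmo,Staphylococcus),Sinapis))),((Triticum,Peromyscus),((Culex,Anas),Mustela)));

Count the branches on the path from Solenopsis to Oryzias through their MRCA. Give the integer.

The MRCA of Solenopsis and Oryzias is the node subtending (((Solenopsis,(Melursus,(Escherichia,Saccharomyces))),Cavia),((Glossina,((Listeria,Betula),Oryzias)),((Salmo,Staphylococcus),Sinapis))).
From Solenopsis up to that node: 3 branches. From Oryzias up to the same node: 4 branches. Total: 3 + 4 = 7.

7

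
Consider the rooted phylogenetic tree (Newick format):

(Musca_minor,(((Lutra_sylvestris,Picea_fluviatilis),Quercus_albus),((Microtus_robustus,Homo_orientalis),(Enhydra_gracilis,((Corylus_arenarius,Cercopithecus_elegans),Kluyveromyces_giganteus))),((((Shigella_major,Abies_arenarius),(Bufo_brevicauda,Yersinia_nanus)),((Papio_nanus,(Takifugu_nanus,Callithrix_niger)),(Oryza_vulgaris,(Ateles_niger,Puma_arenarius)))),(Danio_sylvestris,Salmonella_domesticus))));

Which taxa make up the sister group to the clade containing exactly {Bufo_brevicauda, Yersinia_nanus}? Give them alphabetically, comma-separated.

The clade containing exactly {Bufo_brevicauda, Yersinia_nanus} attaches to the tree at the node subtending ((Shigella_major,Abies_arenarius),(Bufo_brevicauda,Yersinia_nanus)).
The other lineage descending from that same node — the sister group — is (Shigella_major,Abies_arenarius); its 2 tips in alphabetical order are the answer.

Abies_arenarius, Shigella_major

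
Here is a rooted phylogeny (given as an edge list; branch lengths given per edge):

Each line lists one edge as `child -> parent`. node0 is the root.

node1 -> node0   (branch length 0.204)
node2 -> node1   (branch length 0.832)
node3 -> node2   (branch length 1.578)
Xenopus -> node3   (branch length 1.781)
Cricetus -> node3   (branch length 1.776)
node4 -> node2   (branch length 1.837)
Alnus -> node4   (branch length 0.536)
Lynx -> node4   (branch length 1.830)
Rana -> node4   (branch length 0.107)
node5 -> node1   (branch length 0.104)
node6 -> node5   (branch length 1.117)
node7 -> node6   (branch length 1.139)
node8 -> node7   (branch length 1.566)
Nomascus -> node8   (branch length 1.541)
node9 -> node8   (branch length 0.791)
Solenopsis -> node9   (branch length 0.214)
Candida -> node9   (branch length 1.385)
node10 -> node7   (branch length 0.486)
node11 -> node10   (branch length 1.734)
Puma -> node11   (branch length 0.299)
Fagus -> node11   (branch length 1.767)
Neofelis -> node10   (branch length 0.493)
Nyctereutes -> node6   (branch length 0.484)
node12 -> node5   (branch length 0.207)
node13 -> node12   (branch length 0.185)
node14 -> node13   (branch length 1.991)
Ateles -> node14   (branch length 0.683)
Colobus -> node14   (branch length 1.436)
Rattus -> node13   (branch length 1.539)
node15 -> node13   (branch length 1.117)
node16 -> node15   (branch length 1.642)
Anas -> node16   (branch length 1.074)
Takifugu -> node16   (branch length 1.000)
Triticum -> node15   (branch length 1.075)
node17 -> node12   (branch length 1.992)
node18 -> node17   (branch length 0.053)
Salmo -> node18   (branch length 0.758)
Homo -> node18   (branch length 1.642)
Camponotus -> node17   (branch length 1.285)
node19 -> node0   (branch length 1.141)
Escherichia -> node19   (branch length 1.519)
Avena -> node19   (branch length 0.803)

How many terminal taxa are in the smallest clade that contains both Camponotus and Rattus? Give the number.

9

The MRCA of Camponotus and Rattus is the node subtending (((Ateles,Colobus),Rattus,((Anas,Takifugu),Triticum)),((Salmo,Homo),Camponotus)).
That clade contains 9 terminal taxa: Anas, Ateles, Camponotus, Colobus, Homo, Rattus, Salmo, Takifugu, Triticum.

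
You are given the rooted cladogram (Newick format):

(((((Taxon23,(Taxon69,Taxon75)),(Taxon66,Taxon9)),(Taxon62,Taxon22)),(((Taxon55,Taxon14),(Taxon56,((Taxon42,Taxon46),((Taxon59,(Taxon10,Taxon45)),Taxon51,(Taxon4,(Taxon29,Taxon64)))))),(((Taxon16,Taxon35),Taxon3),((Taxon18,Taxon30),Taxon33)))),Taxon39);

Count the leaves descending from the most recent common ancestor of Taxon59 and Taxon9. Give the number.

The MRCA of Taxon59 and Taxon9 is the node subtending ((((Taxon23,(Taxon69,Taxon75)),(Taxon66,Taxon9)),(Taxon62,Taxon22)),(((Taxon55,Taxon14),(Taxon56,((Taxon42,Taxon46),((Taxon59,(Taxon10,Taxon45)),Taxon51,(Taxon4,(Taxon29,Taxon64)))))),(((Taxon16,Taxon35),Taxon3),((Taxon18,Taxon30),Taxon33)))).
That clade contains 25 terminal taxa: Taxon10, Taxon14, Taxon16, Taxon18, Taxon22, Taxon23, Taxon29, Taxon3, Taxon30, Taxon33, Taxon35, Taxon4, Taxon42, Taxon45, Taxon46, Taxon51, Taxon55, Taxon56, Taxon59, Taxon62, Taxon64, Taxon66, Taxon69, Taxon75, Taxon9.

25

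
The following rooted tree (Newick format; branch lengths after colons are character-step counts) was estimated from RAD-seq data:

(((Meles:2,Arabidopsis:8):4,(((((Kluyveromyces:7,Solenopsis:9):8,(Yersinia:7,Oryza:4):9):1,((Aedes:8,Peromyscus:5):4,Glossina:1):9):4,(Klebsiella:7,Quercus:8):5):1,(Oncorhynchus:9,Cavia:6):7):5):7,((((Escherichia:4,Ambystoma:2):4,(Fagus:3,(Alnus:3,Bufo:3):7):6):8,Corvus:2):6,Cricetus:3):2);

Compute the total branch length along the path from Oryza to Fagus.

56

The path runs Oryza → … → MRCA → … → Fagus; the MRCA is the root of the tree.
Branch lengths along that path: 4 + 9 + 1 + 4 + 1 + 5 + 7 + 2 + 6 + 8 + 6 + 3 = 56.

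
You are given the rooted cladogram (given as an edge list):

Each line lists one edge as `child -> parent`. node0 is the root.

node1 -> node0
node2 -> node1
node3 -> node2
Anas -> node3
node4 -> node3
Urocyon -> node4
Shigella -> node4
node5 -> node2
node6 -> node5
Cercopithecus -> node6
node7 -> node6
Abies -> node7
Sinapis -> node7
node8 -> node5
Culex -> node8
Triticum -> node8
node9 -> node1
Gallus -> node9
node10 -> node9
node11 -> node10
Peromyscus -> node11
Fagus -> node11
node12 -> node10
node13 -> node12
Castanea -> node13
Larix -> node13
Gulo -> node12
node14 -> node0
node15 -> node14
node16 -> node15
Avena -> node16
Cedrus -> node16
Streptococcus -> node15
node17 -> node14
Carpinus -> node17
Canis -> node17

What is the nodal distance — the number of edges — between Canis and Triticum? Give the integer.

The MRCA of Canis and Triticum is the root of the tree.
From Canis up to that node: 3 branches. From Triticum up to the same node: 5 branches. Total: 3 + 5 = 8.

8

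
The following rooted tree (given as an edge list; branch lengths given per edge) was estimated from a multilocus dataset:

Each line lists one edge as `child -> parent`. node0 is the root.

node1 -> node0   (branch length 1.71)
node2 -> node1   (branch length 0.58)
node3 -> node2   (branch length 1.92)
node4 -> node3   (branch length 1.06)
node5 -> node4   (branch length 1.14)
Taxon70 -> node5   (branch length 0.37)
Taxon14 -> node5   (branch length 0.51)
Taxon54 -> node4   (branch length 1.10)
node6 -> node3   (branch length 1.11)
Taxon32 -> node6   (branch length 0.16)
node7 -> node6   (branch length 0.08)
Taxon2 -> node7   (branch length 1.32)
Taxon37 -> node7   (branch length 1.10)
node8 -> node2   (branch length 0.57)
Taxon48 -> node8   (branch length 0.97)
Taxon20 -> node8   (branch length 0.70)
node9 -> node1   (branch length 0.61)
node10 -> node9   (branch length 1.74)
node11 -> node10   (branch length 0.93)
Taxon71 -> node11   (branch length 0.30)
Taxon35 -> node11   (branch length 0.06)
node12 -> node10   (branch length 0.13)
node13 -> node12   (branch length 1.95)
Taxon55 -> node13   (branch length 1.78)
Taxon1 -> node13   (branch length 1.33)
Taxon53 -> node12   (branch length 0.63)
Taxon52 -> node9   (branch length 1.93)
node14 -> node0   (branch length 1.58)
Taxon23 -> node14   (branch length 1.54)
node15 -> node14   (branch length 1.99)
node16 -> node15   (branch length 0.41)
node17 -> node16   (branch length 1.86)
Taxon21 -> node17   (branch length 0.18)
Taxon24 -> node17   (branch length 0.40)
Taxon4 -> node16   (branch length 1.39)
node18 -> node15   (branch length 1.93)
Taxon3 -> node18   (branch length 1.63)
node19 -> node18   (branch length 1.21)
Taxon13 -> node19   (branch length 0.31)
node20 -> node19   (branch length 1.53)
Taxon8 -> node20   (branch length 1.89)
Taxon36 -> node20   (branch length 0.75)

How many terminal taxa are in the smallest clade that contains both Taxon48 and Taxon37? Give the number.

The MRCA of Taxon48 and Taxon37 is the node subtending ((((Taxon70,Taxon14),Taxon54),(Taxon32,(Taxon2,Taxon37))),(Taxon48,Taxon20)).
That clade contains 8 terminal taxa: Taxon14, Taxon2, Taxon20, Taxon32, Taxon37, Taxon48, Taxon54, Taxon70.

8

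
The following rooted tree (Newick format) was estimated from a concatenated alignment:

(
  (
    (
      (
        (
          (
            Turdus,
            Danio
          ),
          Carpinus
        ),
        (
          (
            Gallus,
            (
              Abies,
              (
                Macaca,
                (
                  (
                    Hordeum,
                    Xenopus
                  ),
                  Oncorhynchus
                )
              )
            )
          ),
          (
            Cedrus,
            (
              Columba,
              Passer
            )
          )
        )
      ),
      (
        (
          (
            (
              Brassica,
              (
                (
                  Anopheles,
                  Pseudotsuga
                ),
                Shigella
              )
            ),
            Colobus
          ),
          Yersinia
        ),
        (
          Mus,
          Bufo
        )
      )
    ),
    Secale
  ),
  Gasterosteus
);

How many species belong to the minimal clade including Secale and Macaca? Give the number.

21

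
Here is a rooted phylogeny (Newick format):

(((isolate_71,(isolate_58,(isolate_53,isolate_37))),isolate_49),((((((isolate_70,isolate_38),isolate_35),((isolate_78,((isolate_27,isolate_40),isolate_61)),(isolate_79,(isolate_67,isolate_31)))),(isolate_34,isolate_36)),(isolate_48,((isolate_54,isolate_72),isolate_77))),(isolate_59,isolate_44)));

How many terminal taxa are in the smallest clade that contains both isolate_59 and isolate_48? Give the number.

The MRCA of isolate_59 and isolate_48 is the node subtending ((((((isolate_70,isolate_38),isolate_35),((isolate_78,((isolate_27,isolate_40),isolate_61)),(isolate_79,(isolate_67,isolate_31)))),(isolate_34,isolate_36)),(isolate_48,((isolate_54,isolate_72),isolate_77))),(isolate_59,isolate_44)).
That clade contains 18 terminal taxa: isolate_27, isolate_31, isolate_34, isolate_35, isolate_36, isolate_38, isolate_40, isolate_44, isolate_48, isolate_54, isolate_59, isolate_61, isolate_67, isolate_70, isolate_72, isolate_77, isolate_78, isolate_79.

18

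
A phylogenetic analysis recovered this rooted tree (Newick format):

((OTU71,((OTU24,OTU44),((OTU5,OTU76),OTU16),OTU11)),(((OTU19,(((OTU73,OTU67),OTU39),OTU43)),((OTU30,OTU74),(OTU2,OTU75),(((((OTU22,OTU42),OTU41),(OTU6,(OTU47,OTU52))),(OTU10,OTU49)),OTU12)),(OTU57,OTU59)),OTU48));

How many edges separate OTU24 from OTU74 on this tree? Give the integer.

9

The MRCA of OTU24 and OTU74 is the root of the tree.
From OTU24 up to that node: 4 branches. From OTU74 up to the same node: 5 branches. Total: 4 + 5 = 9.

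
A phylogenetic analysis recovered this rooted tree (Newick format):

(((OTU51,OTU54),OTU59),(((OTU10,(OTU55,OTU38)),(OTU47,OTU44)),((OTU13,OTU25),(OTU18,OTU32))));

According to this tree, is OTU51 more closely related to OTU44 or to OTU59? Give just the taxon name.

The MRCA of OTU51 and OTU59 subtends ((OTU51,OTU54),OTU59) (3 taxa).
The MRCA of OTU51 and OTU44 is the root, subtending the entire tree (12 taxa).
The first is nested inside the second, so OTU51 shares a more recent common ancestor with OTU59.

OTU59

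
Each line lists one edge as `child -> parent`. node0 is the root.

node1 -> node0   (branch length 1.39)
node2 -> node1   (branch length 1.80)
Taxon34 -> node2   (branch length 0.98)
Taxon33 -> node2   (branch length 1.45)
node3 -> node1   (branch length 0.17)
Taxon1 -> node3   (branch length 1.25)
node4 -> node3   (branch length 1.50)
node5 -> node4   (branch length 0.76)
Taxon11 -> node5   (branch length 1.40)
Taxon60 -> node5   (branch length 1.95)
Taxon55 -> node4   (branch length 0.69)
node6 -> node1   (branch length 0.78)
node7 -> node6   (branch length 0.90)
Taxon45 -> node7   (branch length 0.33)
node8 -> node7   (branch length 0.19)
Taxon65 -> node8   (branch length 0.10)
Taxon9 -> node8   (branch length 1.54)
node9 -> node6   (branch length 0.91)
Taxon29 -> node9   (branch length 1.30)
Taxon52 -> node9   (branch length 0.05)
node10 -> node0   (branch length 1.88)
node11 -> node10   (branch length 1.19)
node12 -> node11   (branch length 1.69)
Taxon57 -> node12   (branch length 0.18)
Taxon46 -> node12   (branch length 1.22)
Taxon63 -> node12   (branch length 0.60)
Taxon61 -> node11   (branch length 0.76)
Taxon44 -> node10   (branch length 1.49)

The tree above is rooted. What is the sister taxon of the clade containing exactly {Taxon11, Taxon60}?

The clade containing exactly {Taxon11, Taxon60} attaches to the tree at the node subtending ((Taxon11,Taxon60),Taxon55).
The other lineage descending from that same node — the sister group — is the single tip Taxon55.

Taxon55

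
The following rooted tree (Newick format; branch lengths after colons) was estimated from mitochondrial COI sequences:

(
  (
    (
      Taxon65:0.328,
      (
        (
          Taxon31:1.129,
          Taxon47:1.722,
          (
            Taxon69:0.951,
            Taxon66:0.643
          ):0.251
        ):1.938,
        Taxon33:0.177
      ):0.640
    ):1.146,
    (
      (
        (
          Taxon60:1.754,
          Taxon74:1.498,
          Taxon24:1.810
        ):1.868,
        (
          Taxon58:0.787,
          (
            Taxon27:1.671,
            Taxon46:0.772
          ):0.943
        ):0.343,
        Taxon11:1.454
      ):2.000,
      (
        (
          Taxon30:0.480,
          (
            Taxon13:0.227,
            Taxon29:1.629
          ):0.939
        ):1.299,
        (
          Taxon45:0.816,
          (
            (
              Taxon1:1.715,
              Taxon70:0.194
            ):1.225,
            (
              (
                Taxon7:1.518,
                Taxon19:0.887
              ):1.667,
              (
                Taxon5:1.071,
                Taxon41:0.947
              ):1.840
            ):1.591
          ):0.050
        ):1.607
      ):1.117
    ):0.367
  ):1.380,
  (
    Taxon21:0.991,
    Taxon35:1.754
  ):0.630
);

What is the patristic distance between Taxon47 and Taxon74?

The path runs Taxon47 → … → MRCA → … → Taxon74; the MRCA is the node subtending ((Taxon65,((Taxon31,Taxon47,(Taxon69,Taxon66)),Taxon33)),(((Taxon60,Taxon74,Taxon24),(Taxon58,(Taxon27,Taxon46)),Taxon11),((Taxon30,(Taxon13,Taxon29)),(Taxon45,((Taxon1,Taxon70),((Taxon7,Taxon19),(Taxon5,Taxon41))))))).
Branch lengths along that path: 1.722 + 1.938 + 0.640 + 1.146 + 0.367 + 2.000 + 1.868 + 1.498 = 11.179.

11.179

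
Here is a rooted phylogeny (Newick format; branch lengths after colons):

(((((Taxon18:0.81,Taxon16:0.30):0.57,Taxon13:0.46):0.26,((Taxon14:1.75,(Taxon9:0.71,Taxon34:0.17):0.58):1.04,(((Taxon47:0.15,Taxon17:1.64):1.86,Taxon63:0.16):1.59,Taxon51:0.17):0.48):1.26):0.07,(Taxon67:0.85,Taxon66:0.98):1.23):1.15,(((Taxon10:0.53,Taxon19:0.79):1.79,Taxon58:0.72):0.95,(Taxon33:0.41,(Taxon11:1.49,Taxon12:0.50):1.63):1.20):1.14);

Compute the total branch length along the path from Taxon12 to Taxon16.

6.82

The path runs Taxon12 → … → MRCA → … → Taxon16; the MRCA is the root of the tree.
Branch lengths along that path: 0.50 + 1.63 + 1.20 + 1.14 + 1.15 + 0.07 + 0.26 + 0.57 + 0.30 = 6.82.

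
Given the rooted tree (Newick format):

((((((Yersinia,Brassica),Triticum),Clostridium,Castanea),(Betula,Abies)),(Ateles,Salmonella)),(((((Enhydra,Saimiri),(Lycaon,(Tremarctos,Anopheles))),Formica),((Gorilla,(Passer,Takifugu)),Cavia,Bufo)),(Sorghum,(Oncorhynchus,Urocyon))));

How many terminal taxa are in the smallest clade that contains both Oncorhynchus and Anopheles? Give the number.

14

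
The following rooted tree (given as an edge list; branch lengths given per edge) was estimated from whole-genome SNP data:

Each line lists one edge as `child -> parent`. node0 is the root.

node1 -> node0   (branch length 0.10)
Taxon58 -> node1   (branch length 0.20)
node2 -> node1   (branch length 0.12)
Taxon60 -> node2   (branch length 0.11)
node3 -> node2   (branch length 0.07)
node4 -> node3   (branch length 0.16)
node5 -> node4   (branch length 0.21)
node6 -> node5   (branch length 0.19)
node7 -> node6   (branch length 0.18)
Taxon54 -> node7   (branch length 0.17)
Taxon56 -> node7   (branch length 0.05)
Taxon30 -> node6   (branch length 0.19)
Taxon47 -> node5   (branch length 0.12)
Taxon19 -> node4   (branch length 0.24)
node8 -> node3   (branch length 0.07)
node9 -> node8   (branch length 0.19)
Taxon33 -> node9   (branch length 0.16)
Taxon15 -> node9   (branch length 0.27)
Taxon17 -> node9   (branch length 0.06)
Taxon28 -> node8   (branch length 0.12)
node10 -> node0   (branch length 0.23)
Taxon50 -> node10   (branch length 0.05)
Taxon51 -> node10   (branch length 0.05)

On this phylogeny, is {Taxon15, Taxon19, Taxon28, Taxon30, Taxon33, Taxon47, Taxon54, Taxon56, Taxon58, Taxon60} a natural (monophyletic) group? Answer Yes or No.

The MRCA of the listed taxa subtends (Taxon58,(Taxon60,(((((Taxon54,Taxon56),Taxon30),Taxon47),Taxon19),((Taxon33,Taxon15,Taxon17),Taxon28)))).
That clade also contains Taxon17, which is not in the proposed group, so the group is not monophyletic.

No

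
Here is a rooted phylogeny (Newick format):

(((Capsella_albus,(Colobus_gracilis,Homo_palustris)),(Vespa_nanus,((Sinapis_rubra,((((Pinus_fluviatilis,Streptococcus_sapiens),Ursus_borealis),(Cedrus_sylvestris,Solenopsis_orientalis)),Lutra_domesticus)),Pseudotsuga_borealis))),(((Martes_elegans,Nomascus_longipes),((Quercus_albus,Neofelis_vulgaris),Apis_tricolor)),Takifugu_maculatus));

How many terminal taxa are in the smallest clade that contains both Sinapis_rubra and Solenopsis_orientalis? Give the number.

7

The MRCA of Sinapis_rubra and Solenopsis_orientalis is the node subtending (Sinapis_rubra,((((Pinus_fluviatilis,Streptococcus_sapiens),Ursus_borealis),(Cedrus_sylvestris,Solenopsis_orientalis)),Lutra_domesticus)).
That clade contains 7 terminal taxa: Cedrus_sylvestris, Lutra_domesticus, Pinus_fluviatilis, Sinapis_rubra, Solenopsis_orientalis, Streptococcus_sapiens, Ursus_borealis.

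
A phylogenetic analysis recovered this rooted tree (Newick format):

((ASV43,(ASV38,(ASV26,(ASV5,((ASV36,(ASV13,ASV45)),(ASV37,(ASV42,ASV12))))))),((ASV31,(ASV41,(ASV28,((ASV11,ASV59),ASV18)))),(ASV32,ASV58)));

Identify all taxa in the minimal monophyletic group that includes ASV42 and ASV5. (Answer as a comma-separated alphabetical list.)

ASV12, ASV13, ASV36, ASV37, ASV42, ASV45, ASV5

Tracing ASV42: it sits inside (ASV42,ASV12).
Tracing ASV5: it sits inside (ASV5,((ASV36,(ASV13,ASV45)),(ASV37,(ASV42,ASV12)))).
The smallest clade enclosing both is (ASV5,((ASV36,(ASV13,ASV45)),(ASV37,(ASV42,ASV12)))); the answer is its 7 terminal taxa in alphabetical order.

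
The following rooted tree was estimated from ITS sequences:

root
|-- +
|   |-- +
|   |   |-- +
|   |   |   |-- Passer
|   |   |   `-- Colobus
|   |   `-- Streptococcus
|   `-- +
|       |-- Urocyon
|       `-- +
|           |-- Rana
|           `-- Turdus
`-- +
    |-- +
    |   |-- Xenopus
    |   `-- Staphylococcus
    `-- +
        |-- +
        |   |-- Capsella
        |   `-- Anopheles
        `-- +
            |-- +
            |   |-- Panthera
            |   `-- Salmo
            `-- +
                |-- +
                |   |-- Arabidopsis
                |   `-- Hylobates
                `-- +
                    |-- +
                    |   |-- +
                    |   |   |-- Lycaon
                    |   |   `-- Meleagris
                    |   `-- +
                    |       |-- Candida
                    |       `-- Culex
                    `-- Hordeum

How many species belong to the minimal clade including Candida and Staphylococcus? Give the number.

The MRCA of Candida and Staphylococcus is the node subtending ((Xenopus,Staphylococcus),((Capsella,Anopheles),((Panthera,Salmo),((Arabidopsis,Hylobates),(((Lycaon,Meleagris),(Candida,Culex)),Hordeum))))).
That clade contains 13 terminal taxa: Anopheles, Arabidopsis, Candida, Capsella, Culex, Hordeum, Hylobates, Lycaon, Meleagris, Panthera, Salmo, Staphylococcus, Xenopus.

13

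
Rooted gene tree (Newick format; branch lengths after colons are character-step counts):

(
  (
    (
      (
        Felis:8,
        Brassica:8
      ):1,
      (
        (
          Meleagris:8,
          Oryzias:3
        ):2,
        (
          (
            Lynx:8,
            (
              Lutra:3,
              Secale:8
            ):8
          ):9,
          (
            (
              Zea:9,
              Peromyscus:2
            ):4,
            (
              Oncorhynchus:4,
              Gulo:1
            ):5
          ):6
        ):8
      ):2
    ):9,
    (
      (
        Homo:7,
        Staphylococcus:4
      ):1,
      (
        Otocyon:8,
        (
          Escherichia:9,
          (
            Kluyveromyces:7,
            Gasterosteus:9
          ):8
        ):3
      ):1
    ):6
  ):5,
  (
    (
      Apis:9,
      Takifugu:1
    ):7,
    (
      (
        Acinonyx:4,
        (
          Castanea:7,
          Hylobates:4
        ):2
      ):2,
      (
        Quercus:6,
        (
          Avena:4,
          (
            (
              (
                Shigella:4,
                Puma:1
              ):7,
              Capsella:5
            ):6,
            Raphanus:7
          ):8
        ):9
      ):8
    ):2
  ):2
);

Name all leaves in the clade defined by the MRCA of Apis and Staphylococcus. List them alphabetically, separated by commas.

Acinonyx, Apis, Avena, Brassica, Capsella, Castanea, Escherichia, Felis, Gasterosteus, Gulo, Homo, Hylobates, Kluyveromyces, Lutra, Lynx, Meleagris, Oncorhynchus, Oryzias, Otocyon, Peromyscus, Puma, Quercus, Raphanus, Secale, Shigella, Staphylococcus, Takifugu, Zea

Tracing Apis: it sits inside (Apis,Takifugu).
Tracing Staphylococcus: it sits inside (Homo,Staphylococcus).
The smallest clade enclosing both is the whole tree (their MRCA is the root), so the answer is all 28 tips in alphabetical order.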